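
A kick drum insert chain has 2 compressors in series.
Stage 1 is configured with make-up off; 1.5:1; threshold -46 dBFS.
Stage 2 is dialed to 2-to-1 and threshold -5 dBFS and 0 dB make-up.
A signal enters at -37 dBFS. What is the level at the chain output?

Stage 1: overshoot 9 dB → 9/1.5 = 6 dB → -40 dBFS.
Stage 2: below threshold (-40 ≤ -5); passes unchanged; output -40 dBFS.

-40 dBFS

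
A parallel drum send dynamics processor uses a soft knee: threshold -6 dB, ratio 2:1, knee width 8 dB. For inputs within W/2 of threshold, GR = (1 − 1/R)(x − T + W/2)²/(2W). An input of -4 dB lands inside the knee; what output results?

x − T + W/2 = -4 − (-6) + 4 = 6.
GR = (1 − 1/2) × 6² / 16 = 0.5 × 36 / 16 = 1.125 dB.
Output = -4 − 1.125 = -5.125 dB.

-5.125 dB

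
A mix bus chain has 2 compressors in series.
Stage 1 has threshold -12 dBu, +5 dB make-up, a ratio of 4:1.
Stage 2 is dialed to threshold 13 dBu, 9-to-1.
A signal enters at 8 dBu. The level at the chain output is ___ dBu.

-2 dBu

Stage 1: 20 dB above -12 dBu, reduced 4:1 to 5 dB above → -7 dBu; +5 dB make-up → -2 dBu.
Stage 2: below threshold (-2 ≤ 13); passes unchanged; output -2 dBu.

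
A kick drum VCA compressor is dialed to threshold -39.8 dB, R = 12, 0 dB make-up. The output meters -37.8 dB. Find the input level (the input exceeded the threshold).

That's 2 dB above the -39.8 dB threshold.
Before 12:1 compression the overshoot was 2 × 12 = 24 dB, so input = -39.8 + 24 = -15.8 dB.

-15.8 dB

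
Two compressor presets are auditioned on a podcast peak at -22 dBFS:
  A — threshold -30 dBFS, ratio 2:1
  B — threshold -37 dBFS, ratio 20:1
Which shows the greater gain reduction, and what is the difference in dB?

A: overshoot 8 dB → output overshoot 4 dB → GR 4 dB.
B: overshoot 15 dB → output overshoot 0.75 dB → GR 14.25 dB.
B reduces 10.25 dB more.

B, by 10.25 dB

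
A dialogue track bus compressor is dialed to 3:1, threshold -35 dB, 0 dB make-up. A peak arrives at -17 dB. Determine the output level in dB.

The input is 18 dB above the -35 dB threshold.
3:1 compression reduces that to 18/3 = 6 dB over.
Output = -35 + 6 = -29 dB.

-29 dB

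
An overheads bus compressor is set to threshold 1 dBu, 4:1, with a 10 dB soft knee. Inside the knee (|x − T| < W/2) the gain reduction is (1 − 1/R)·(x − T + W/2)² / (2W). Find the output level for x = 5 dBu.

x − T + W/2 = 5 − 1 + 5 = 9.
GR = (1 − 1/4) × 9² / 20 = 0.75 × 81 / 20 = 3.0375 dB.
Output = 5 − 3.0375 = 1.9625 dBu.

1.9625 dBu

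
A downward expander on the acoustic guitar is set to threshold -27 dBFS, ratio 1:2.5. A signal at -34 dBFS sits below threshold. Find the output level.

Undershoot = (-27) − (-34) = 7 dB.
At 1:2.5, that expands to 17.5 dB under threshold.
Output = -27 − 17.5 = -44.5 dBFS.

-44.5 dBFS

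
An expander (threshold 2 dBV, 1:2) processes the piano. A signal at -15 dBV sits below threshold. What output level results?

The input is 17 dB below the 2 dBV threshold.
A 1:2 expander multiplies undershoot by 2: 17 × 2 = 34 dB below threshold.
Output = 2 − 34 = -32 dBV.

-32 dBV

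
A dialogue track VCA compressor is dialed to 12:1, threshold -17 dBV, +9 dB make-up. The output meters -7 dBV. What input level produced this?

Stripping the +9 dB make-up gives -16 dBV at the gain stage.
Post-compression overshoot = -16 − (-17) = 1 dB.
Undo the ratio: input overshoot = 1 × 12 = 12 dB, giving input = -5 dBV.

-5 dBV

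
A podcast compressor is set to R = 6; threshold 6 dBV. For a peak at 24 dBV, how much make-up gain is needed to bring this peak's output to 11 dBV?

2 dB

Overshoot 18 dB → 18/6 = 3 dB after compression, so the compressed level is 6 + 3 = 9 dBV.
Make-up = target − compressed = 11 − 9 = 2 dB.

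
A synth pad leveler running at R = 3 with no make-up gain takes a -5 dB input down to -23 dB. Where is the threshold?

Input is 27 dB above T (since output overshoot × R = input overshoot: (-23 − T)·3 = -5 − T gives T = -32 dB).
Check: -32 + (-5 − (-32))/3 = -32 + 9 = -23 dB. ✓

-32 dB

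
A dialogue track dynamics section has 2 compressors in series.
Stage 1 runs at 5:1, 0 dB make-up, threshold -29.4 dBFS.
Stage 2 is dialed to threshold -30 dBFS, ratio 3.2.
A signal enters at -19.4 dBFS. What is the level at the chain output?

-29.1875 dBFS

Stage 1: 10 dB above -29.4 dBFS, reduced 5:1 to 2 dB above → -27.4 dBFS.
Stage 2: 2.6 dB above -30 dBFS, reduced 3.2:1 to 0.8125 dB above → -29.1875 dBFS.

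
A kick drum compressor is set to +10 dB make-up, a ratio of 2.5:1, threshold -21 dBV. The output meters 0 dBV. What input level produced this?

Remove make-up: 0 − 10 = -10 dBV.
That's 11 dB above the -21 dBV threshold.
Input overshoot = R × output overshoot = 27.5 dB → input = -21 + 27.5 = 6.5 dBV.

6.5 dBV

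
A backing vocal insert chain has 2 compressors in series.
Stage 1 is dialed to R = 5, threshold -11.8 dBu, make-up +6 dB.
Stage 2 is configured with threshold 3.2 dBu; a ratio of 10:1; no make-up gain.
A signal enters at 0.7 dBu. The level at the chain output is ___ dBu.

-3.3 dBu

Stage 1: 12.5 dB above -11.8 dBu, reduced 5:1 to 2.5 dB above → -9.3 dBu; +6 dB make-up → -3.3 dBu.
Stage 2: below threshold (-3.3 ≤ 3.2); passes unchanged; output -3.3 dBu.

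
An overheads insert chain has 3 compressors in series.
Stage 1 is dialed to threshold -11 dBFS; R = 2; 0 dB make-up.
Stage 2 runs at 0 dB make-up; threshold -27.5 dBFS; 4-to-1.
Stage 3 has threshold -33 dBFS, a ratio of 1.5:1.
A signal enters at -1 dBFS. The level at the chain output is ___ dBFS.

Stage 1: -1 dBFS is 10 dB over -11 dBFS; at 2:1 that becomes 5 dB over, giving -6 dBFS.
Stage 2: -6 dBFS is 21.5 dB over -27.5 dBFS; at 4:1 that becomes 5.375 dB over, giving -22.125 dBFS.
Stage 3: -22.125 dBFS is 10.875 dB over -33 dBFS; at 1.5:1 that becomes 7.25 dB over, giving -25.75 dBFS.

-25.75 dBFS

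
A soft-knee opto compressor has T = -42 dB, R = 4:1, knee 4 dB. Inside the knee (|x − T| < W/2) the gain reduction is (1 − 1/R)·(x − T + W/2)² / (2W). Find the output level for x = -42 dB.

-42.375 dB

x − T + W/2 = -42 − (-42) + 2 = 2.
GR = (1 − 1/4) × 2² / 8 = 0.75 × 4 / 8 = 0.375 dB.
Output = -42 − 0.375 = -42.375 dB.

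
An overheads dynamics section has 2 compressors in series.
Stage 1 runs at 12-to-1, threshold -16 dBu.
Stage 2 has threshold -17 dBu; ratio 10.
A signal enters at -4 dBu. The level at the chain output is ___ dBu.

-16.8 dBu

Stage 1: -4 dBu is 12 dB over -16 dBu; at 12:1 that becomes 1 dB over, giving -15 dBu.
Stage 2: 2 dB above -17 dBu, reduced 10:1 to 0.2 dB above → -16.8 dBu.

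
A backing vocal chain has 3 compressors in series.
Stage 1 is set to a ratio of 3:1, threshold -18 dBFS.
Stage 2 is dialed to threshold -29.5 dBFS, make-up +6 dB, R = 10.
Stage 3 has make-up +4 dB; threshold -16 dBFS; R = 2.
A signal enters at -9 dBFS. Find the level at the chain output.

-18.05 dBFS

Stage 1: 9 dB above -18 dBFS, reduced 3:1 to 3 dB above → -15 dBFS.
Stage 2: 14.5 dB above -29.5 dBFS, reduced 10:1 to 1.45 dB above → -28.05 dBFS; +6 dB make-up → -22.05 dBFS.
Stage 3: -22.05 dBFS is at or below the -16 dBFS threshold — no compression; make-up brings it to -18.05 dBFS.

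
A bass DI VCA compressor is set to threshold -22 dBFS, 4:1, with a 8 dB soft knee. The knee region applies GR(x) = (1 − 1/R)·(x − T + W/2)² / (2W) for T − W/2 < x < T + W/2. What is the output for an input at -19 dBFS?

-21.296875 dBFS

x − T + W/2 = -19 − (-22) + 4 = 7.
GR = (1 − 1/4) × 7² / 16 = 0.75 × 49 / 16 = 2.296875 dB.
Output = -19 − 2.296875 = -21.296875 dBFS.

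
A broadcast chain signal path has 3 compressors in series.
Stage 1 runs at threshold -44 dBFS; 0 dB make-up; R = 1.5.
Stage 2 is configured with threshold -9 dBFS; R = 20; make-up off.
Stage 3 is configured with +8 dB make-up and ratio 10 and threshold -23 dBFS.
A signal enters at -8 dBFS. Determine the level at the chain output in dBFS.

-14.7 dBFS

Stage 1: -8 dBFS is 36 dB over -44 dBFS; at 1.5:1 that becomes 24 dB over, giving -20 dBFS.
Stage 2: below threshold (-20 ≤ -9); passes unchanged; output -20 dBFS.
Stage 3: overshoot 3 dB → 3/10 = 0.3 dB → -22.7 dBFS; +8 dB make-up → -14.7 dBFS.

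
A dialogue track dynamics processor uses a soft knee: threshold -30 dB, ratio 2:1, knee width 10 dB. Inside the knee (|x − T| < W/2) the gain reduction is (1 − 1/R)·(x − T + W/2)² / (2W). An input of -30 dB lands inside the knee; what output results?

x − T + W/2 = -30 − (-30) + 5 = 5.
GR = (1 − 1/2) × 5² / 20 = 0.5 × 25 / 20 = 0.625 dB.
Output = -30 − 0.625 = -30.625 dB.

-30.625 dB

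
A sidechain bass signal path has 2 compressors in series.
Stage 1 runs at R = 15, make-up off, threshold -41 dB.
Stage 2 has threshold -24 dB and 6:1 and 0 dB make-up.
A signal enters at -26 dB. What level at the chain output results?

Stage 1: -26 dB is 15 dB over -41 dB; at 15:1 that becomes 1 dB over, giving -40 dB.
Stage 2: below threshold (-40 ≤ -24); passes unchanged; output -40 dB.

-40 dB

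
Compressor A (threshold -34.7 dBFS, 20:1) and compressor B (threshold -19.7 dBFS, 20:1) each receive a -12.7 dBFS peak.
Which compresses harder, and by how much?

A, by 14.25 dB

A: overshoot 22 dB → output overshoot 1.1 dB → GR 20.9 dB.
B: overshoot 7 dB → output overshoot 0.35 dB → GR 6.65 dB.
A reduces 14.25 dB more.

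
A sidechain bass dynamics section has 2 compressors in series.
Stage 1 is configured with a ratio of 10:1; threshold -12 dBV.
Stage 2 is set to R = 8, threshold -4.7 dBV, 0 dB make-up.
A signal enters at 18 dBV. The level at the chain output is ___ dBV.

-9 dBV

Stage 1: 30 dB above -12 dBV, reduced 10:1 to 3 dB above → -9 dBV.
Stage 2: -9 dBV is at or below the -4.7 dBV threshold — no compression; output -9 dBV.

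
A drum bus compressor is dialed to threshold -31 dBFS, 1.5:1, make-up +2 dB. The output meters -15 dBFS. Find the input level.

Stripping the +2 dB make-up gives -17 dBFS at the gain stage.
That's 14 dB above the -31 dBFS threshold.
Undo the ratio: input overshoot = 14 × 1.5 = 21 dB, giving input = -10 dBFS.

-10 dBFS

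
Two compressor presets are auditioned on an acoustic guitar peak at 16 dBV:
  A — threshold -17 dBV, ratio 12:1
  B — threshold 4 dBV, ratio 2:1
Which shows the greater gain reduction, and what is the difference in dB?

A, by 24.25 dB

A: 33 dB over, compressed to 2.75 dB over, so 30.25 dB of GR.
B: 12 dB over, compressed to 6 dB over, so 6 dB of GR.
Difference: 24.25 dB in favour of A.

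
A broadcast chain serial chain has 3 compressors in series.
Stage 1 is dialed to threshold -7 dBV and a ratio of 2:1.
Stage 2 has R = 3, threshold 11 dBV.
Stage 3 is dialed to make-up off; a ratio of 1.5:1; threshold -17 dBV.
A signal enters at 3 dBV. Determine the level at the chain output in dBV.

Stage 1: 3 dBV is 10 dB over -7 dBV; at 2:1 that becomes 5 dB over, giving -2 dBV.
Stage 2: below threshold (-2 ≤ 11); passes unchanged; output -2 dBV.
Stage 3: overshoot 15 dB → 15/1.5 = 10 dB → -7 dBV.

-7 dBV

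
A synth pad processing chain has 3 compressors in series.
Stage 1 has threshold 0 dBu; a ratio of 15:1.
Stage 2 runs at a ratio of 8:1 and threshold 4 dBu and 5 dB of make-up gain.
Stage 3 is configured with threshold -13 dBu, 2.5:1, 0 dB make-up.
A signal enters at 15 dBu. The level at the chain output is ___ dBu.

-5.4 dBu

Stage 1: overshoot 15 dB → 15/15 = 1 dB → 1 dBu.
Stage 2: below threshold (1 ≤ 4); passes unchanged; make-up brings it to 6 dBu.
Stage 3: overshoot 19 dB → 19/2.5 = 7.6 dB → -5.4 dBu.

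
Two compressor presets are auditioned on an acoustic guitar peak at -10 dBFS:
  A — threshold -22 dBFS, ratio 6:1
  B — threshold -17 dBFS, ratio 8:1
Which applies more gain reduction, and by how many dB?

A, by 3.875 dB

A: overshoot 12 dB → output overshoot 2 dB → GR 10 dB.
B: overshoot 7 dB → output overshoot 0.875 dB → GR 6.125 dB.
Difference: 3.875 dB in favour of A.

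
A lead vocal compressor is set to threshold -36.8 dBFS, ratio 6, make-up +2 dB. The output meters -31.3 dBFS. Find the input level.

Stripping the +2 dB make-up gives -33.3 dBFS at the gain stage.
Post-compression overshoot = -33.3 − (-36.8) = 3.5 dB.
Undo the ratio: input overshoot = 3.5 × 6 = 21 dB, giving input = -15.8 dBFS.

-15.8 dBFS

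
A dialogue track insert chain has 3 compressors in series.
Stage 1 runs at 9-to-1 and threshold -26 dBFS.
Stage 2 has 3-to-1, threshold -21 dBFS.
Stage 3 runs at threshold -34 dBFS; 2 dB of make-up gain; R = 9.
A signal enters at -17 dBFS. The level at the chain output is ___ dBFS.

-31 dBFS

Stage 1: overshoot 9 dB → 9/9 = 1 dB → -25 dBFS.
Stage 2: below threshold (-25 ≤ -21); passes unchanged; output -25 dBFS.
Stage 3: 9 dB above -34 dBFS, reduced 9:1 to 1 dB above → -33 dBFS; +2 dB make-up → -31 dBFS.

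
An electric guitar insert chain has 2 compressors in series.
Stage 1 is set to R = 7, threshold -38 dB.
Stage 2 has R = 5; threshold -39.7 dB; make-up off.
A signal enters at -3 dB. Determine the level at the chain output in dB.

Stage 1: overshoot 35 dB → 35/7 = 5 dB → -33 dB.
Stage 2: overshoot 6.7 dB → 6.7/5 = 1.34 dB → -38.36 dB.

-38.36 dB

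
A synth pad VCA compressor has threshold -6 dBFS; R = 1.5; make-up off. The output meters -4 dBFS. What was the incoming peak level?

-3 dBFS

The compressed level sits -4 − (-6) = 2 dB over threshold.
Undo the ratio: input overshoot = 2 × 1.5 = 3 dB, giving input = -3 dBFS.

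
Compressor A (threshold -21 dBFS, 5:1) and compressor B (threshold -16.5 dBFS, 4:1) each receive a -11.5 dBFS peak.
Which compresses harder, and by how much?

A, by 3.85 dB

A: 9.5 dB over, compressed to 1.9 dB over, so 7.6 dB of GR.
B: 5 dB over, compressed to 1.25 dB over, so 3.75 dB of GR.
Difference: 3.85 dB in favour of A.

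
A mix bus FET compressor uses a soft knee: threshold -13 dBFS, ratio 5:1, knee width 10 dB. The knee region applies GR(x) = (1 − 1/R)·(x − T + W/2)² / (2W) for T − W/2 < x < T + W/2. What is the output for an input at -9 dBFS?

x − T + W/2 = -9 − (-13) + 5 = 9.
GR = (1 − 1/5) × 9² / 20 = 0.8 × 81 / 20 = 3.24 dB.
Output = -9 − 3.24 = -12.24 dBFS.

-12.24 dBFS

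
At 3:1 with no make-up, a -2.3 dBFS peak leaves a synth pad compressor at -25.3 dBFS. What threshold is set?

-36.8 dBFS

Gain reduction = -2.3 − (-25.3) = 23 dB; output overshoot = GR / (R − 1) = 23 / 2 = 11.5 dB.
Threshold = output − output overshoot = -25.3 − 11.5 = -36.8 dBFS.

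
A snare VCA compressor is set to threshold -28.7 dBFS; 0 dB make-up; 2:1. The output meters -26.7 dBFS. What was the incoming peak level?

-24.7 dBFS

That's 2 dB above the -28.7 dBFS threshold.
Undo the ratio: input overshoot = 2 × 2 = 4 dB, giving input = -24.7 dBFS.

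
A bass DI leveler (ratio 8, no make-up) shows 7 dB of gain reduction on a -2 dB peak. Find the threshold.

Let T be the threshold. Output overshoot = (input overshoot)/R, so -9 − T = (-2 − T)/8.
8·(-9 − T) = -2 − T → 7·T = -72 − (-2) = -70.
T = -70/7 = -10 dB.

-10 dB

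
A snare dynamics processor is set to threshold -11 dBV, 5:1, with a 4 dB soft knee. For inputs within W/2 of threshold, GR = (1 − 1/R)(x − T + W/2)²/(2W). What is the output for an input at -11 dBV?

x − T + W/2 = -11 − (-11) + 2 = 2.
GR = (1 − 1/5) × 2² / 8 = 0.8 × 4 / 8 = 0.4 dB.
Output = -11 − 0.4 = -11.4 dBV.

-11.4 dBV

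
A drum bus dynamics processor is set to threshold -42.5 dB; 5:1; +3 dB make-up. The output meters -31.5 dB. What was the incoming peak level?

Before make-up, the level was -31.5 − 3 = -34.5 dB.
Post-compression overshoot = -34.5 − (-42.5) = 8 dB.
Input overshoot = R × output overshoot = 40 dB → input = -42.5 + 40 = -2.5 dB.

-2.5 dB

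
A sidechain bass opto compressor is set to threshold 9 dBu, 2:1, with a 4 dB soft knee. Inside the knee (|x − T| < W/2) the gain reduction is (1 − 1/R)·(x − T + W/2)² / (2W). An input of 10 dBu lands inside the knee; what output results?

9.4375 dBu

x − T + W/2 = 10 − 9 + 2 = 3.
GR = (1 − 1/2) × 3² / 8 = 0.5 × 9 / 8 = 0.5625 dB.
Output = 10 − 0.5625 = 9.4375 dBu.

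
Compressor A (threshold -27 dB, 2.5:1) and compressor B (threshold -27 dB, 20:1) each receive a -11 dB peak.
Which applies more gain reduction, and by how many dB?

B, by 5.6 dB

A: GR = 16 − 16/2.5 = 9.6 dB.
B: GR = 16 − 16/20 = 15.2 dB.
B applies 5.6 dB more gain reduction.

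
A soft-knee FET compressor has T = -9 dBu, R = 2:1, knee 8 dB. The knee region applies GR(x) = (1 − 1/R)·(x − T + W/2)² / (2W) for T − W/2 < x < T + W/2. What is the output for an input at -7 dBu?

x − T + W/2 = -7 − (-9) + 4 = 6.
GR = (1 − 1/2) × 6² / 16 = 0.5 × 36 / 16 = 1.125 dB.
Output = -7 − 1.125 = -8.125 dBu.

-8.125 dBu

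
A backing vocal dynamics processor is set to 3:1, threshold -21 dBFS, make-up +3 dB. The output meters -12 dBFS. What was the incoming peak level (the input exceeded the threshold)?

-3 dBFS

Stripping the +3 dB make-up gives -15 dBFS at the gain stage.
That's 6 dB above the -21 dBFS threshold.
Input overshoot = R × output overshoot = 18 dB → input = -21 + 18 = -3 dBFS.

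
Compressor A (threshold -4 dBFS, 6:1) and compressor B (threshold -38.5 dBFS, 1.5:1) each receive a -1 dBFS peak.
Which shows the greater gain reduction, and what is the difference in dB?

B, by 10 dB

A: overshoot 3 dB → output overshoot 0.5 dB → GR 2.5 dB.
B: overshoot 37.5 dB → output overshoot 25 dB → GR 12.5 dB.
B applies 10 dB more gain reduction.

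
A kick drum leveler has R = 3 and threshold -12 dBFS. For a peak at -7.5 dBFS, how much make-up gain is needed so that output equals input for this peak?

The peak compresses to -12 + 4.5/3 = -10.5 dBFS.
To reach -7.5 dBFS requires -7.5 − (-10.5) = 3 dB of make-up.

3 dB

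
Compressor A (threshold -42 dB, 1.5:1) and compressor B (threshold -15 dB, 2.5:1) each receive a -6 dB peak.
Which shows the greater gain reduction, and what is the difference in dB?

A, by 6.6 dB

A: GR = 36 − 36/1.5 = 12 dB.
B: GR = 9 − 9/2.5 = 5.4 dB.
Difference: 6.6 dB in favour of A.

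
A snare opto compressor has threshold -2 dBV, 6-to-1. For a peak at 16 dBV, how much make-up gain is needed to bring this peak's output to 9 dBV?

Without make-up, output = threshold + overshoot/6 = -2 + 3 = 1 dBV.
Gap to target: 8 dB.

8 dB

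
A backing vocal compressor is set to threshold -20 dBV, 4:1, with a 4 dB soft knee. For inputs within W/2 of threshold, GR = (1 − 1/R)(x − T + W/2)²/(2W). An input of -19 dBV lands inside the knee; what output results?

x − T + W/2 = -19 − (-20) + 2 = 3.
GR = (1 − 1/4) × 3² / 8 = 0.75 × 9 / 8 = 0.84375 dB.
Output = -19 − 0.84375 = -19.84375 dBV.

-19.84375 dBV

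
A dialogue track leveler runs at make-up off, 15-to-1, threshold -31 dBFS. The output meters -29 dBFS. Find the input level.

-1 dBFS

Post-compression overshoot = -29 − (-31) = 2 dB.
Before 15:1 compression the overshoot was 2 × 15 = 30 dB, so input = -31 + 30 = -1 dBFS.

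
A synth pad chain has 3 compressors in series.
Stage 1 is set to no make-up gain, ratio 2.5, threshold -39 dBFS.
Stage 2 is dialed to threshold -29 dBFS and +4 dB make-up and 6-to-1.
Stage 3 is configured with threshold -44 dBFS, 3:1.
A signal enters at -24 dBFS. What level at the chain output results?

Stage 1: overshoot 15 dB → 15/2.5 = 6 dB → -33 dBFS.
Stage 2: below threshold (-33 ≤ -29); passes unchanged; make-up brings it to -29 dBFS.
Stage 3: -29 dBFS is 15 dB over -44 dBFS; at 3:1 that becomes 5 dB over, giving -39 dBFS.

-39 dBFS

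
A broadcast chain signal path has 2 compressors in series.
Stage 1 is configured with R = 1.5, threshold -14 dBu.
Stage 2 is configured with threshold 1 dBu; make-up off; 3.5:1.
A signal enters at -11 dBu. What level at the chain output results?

-12 dBu

Stage 1: overshoot 3 dB → 3/1.5 = 2 dB → -12 dBu.
Stage 2: -12 dBu ≤ 1 dBu, so stage 2 doesn't engage; output -12 dBu.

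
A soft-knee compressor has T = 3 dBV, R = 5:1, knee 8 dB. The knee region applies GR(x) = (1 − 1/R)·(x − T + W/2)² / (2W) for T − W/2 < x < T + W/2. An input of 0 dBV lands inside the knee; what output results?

-0.05 dBV

x − T + W/2 = 0 − 3 + 4 = 1.
GR = (1 − 1/5) × 1² / 16 = 0.8 × 1 / 16 = 0.05 dB.
Output = 0 − 0.05 = -0.05 dBV.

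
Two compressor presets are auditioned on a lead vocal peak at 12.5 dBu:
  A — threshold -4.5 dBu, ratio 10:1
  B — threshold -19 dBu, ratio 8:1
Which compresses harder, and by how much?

B, by 12.2625 dB

A: overshoot 17 dB → output overshoot 1.7 dB → GR 15.3 dB.
B: overshoot 31.5 dB → output overshoot 3.9375 dB → GR 27.5625 dB.
Difference: 12.2625 dB in favour of B.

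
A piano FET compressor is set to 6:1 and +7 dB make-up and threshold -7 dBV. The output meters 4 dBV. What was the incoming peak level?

Before make-up, the level was 4 − 7 = -3 dBV.
That's 4 dB above the -7 dBV threshold.
Before 6:1 compression the overshoot was 4 × 6 = 24 dB, so input = -7 + 24 = 17 dBV.

17 dBV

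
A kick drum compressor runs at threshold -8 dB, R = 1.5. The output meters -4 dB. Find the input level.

That's 4 dB above the -8 dB threshold.
Undo the ratio: input overshoot = 4 × 1.5 = 6 dB, giving input = -2 dB.

-2 dB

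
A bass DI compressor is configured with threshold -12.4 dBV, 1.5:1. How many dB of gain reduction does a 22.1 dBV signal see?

Overshoot = 22.1 − (-12.4) = 34.5 dB.
After 1.5:1 compression the overshoot becomes 34.5/1.5 = 23 dB.
So the signal is attenuated by 34.5 − 23 = 11.5 dB.

11.5 dB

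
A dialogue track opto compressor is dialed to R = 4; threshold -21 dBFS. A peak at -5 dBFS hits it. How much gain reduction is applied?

Overshoot = -5 − (-21) = 16 dB.
At 4:1, output sits 16/4 = 4 dB above threshold.
Gain reduction = 16 − 4 = 12 dB.

12 dB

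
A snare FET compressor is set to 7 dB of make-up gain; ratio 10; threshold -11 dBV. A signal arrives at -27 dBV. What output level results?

-20 dBV

-27 dBV is 16 dB below the -11 dBV threshold, so no gain reduction is applied.
Make-up gain adds 7 dB: -27 + 7 = -20 dBV.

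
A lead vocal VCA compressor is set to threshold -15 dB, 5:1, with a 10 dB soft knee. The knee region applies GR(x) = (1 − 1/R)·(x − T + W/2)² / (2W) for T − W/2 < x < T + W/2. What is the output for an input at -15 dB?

-16 dB

x − T + W/2 = -15 − (-15) + 5 = 5.
GR = (1 − 1/5) × 5² / 20 = 0.8 × 25 / 20 = 1 dB.
Output = -15 − 1 = -16 dB.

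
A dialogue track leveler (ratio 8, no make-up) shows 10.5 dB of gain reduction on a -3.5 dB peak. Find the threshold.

-15.5 dB

Let T be the threshold. Output overshoot = (input overshoot)/R, so -14 − T = (-3.5 − T)/8.
8·(-14 − T) = -3.5 − T → 7·T = -112 − (-3.5) = -108.5.
T = -108.5/7 = -15.5 dB.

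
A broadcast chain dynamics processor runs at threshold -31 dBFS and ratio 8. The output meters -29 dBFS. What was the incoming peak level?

Post-compression overshoot = -29 − (-31) = 2 dB.
Input overshoot = R × output overshoot = 16 dB → input = -31 + 16 = -15 dBFS.

-15 dBFS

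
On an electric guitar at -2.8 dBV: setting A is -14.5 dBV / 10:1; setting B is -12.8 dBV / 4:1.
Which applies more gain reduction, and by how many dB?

A, by 3.03 dB

A: 11.7 dB over, compressed to 1.17 dB over, so 10.53 dB of GR.
B: 10 dB over, compressed to 2.5 dB over, so 7.5 dB of GR.
A reduces 3.03 dB more.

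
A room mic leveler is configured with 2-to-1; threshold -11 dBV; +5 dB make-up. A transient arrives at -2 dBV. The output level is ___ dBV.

-1.5 dBV

-2 dBV sits 9 dB over threshold.
At 2:1 the overshoot is divided by 2, leaving 4.5 dB above threshold.
Output = -11 + 4.5 = -6.5 dBV; make-up adds 5 dB, giving -1.5 dBV.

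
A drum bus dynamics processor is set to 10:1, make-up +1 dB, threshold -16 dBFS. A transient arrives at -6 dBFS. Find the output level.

Overshoot: -6 − (-16) = 10 dB.
The 10 dB excess becomes 1 dB after 10:1 reduction.
Output = -16 + 1 = -15 dBFS; make-up adds 1 dB, giving -14 dBFS.

-14 dBFS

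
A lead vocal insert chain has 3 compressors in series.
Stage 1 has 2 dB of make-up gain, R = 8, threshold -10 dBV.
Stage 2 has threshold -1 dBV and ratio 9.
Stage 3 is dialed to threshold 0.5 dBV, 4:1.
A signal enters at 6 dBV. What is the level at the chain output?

-6 dBV

Stage 1: overshoot 16 dB → 16/8 = 2 dB → -8 dBV; +2 dB make-up → -6 dBV.
Stage 2: -6 dBV is at or below the -1 dBV threshold — no compression; output -6 dBV.
Stage 3: below threshold (-6 ≤ 0.5); passes unchanged; output -6 dBV.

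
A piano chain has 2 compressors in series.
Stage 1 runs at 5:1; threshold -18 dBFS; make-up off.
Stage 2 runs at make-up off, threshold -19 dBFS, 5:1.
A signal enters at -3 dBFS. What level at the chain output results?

Stage 1: -3 dBFS is 15 dB over -18 dBFS; at 5:1 that becomes 3 dB over, giving -15 dBFS.
Stage 2: overshoot 4 dB → 4/5 = 0.8 dB → -18.2 dBFS.

-18.2 dBFS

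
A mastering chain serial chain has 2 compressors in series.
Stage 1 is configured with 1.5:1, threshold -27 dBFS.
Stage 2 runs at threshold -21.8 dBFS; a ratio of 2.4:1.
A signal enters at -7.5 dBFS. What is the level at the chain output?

-18.55 dBFS

Stage 1: -7.5 dBFS is 19.5 dB over -27 dBFS; at 1.5:1 that becomes 13 dB over, giving -14 dBFS.
Stage 2: 7.8 dB above -21.8 dBFS, reduced 2.4:1 to 3.25 dB above → -18.55 dBFS.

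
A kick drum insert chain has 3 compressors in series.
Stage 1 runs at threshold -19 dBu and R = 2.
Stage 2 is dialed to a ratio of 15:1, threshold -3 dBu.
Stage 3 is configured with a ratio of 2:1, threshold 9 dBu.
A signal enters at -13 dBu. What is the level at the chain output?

Stage 1: 6 dB above -19 dBu, reduced 2:1 to 3 dB above → -16 dBu.
Stage 2: -16 dBu ≤ -3 dBu, so stage 2 doesn't engage; output -16 dBu.
Stage 3: -16 dBu ≤ 9 dBu, so stage 3 doesn't engage; output -16 dBu.

-16 dBu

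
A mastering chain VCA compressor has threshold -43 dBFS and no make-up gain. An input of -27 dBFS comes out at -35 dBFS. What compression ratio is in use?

2:1

Input overshoot = -27 − (-43) = 16 dB; output overshoot = -35 − (-43) = 8 dB.
Ratio = 16 / 8 = 2.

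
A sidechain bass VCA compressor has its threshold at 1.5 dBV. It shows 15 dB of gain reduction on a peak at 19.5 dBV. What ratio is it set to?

Input overshoot = 19.5 − 1.5 = 18 dB.
Output overshoot = 18 − 15 = 3 dB.
Ratio = input overshoot / output overshoot = 18 / 3 = 6.

6:1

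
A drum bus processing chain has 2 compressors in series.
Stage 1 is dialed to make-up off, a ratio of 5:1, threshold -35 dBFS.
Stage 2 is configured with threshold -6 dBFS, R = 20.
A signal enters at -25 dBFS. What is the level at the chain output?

-33 dBFS

Stage 1: -25 dBFS is 10 dB over -35 dBFS; at 5:1 that becomes 2 dB over, giving -33 dBFS.
Stage 2: -33 dBFS is at or below the -6 dBFS threshold — no compression; output -33 dBFS.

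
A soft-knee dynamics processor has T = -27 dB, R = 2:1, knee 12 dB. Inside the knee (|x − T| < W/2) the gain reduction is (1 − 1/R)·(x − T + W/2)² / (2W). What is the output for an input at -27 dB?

x − T + W/2 = -27 − (-27) + 6 = 6.
GR = (1 − 1/2) × 6² / 24 = 0.5 × 36 / 24 = 0.75 dB.
Output = -27 − 0.75 = -27.75 dB.

-27.75 dB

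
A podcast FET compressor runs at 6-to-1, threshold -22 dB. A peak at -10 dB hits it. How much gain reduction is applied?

-10 dB exceeds the threshold by 12 dB.
After 6:1 compression the overshoot becomes 12/6 = 2 dB.
GR = overshoot in − overshoot out = 12 − 2 = 10 dB.

10 dB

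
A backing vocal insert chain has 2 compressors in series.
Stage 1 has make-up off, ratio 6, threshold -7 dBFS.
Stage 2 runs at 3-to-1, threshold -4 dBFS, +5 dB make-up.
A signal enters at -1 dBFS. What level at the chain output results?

Stage 1: -1 dBFS is 6 dB over -7 dBFS; at 6:1 that becomes 1 dB over, giving -6 dBFS.
Stage 2: -6 dBFS is at or below the -4 dBFS threshold — no compression; make-up brings it to -1 dBFS.

-1 dBFS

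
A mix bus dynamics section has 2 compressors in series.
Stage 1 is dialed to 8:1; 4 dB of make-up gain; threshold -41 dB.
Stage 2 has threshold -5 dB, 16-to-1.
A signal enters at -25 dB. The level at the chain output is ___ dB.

Stage 1: -25 dB is 16 dB over -41 dB; at 8:1 that becomes 2 dB over, giving -39 dB; +4 dB make-up → -35 dB.
Stage 2: -35 dB is at or below the -5 dB threshold — no compression; output -35 dB.

-35 dB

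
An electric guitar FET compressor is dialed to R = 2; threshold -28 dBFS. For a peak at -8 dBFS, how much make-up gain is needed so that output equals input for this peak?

10 dB

Without make-up, output = threshold + overshoot/2 = -28 + 10 = -18 dBFS.
Gap to target: 10 dB.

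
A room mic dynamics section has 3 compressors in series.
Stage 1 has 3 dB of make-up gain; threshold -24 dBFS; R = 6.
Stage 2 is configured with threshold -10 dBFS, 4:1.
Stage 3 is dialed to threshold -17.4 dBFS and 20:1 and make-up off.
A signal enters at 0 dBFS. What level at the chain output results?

Stage 1: overshoot 24 dB → 24/6 = 4 dB → -20 dBFS; +3 dB make-up → -17 dBFS.
Stage 2: -17 dBFS is at or below the -10 dBFS threshold — no compression; output -17 dBFS.
Stage 3: 0.4 dB above -17.4 dBFS, reduced 20:1 to 0.02 dB above → -17.38 dBFS.

-17.38 dBFS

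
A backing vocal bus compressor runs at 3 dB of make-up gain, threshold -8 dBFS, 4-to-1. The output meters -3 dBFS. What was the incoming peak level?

Before make-up, the level was -3 − 3 = -6 dBFS.
That's 2 dB above the -8 dBFS threshold.
Undo the ratio: input overshoot = 2 × 4 = 8 dB, giving input = 0 dBFS.

0 dBFS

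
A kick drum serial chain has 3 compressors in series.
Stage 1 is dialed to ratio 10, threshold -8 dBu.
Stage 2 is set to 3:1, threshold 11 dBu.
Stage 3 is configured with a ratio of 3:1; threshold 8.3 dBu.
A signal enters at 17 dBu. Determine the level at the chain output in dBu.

Stage 1: overshoot 25 dB → 25/10 = 2.5 dB → -5.5 dBu.
Stage 2: -5.5 dBu ≤ 11 dBu, so stage 2 doesn't engage; output -5.5 dBu.
Stage 3: below threshold (-5.5 ≤ 8.3); passes unchanged; output -5.5 dBu.

-5.5 dBu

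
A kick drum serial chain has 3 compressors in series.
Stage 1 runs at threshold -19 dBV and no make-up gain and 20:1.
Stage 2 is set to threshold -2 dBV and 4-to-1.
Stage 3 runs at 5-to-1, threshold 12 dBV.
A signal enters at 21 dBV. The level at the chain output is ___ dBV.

-17 dBV

Stage 1: 40 dB above -19 dBV, reduced 20:1 to 2 dB above → -17 dBV.
Stage 2: -17 dBV ≤ -2 dBV, so stage 2 doesn't engage; output -17 dBV.
Stage 3: -17 dBV ≤ 12 dBV, so stage 3 doesn't engage; output -17 dBV.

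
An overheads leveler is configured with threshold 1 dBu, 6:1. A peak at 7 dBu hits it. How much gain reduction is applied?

5 dB

The signal is 6 dB above threshold.
At 6:1, output sits 6/6 = 1 dB above threshold.
So the signal is attenuated by 6 − 1 = 5 dB.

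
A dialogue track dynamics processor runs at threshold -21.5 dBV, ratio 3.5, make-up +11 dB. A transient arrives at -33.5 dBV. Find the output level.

-22.5 dBV

-33.5 dBV is 12 dB below the -21.5 dBV threshold, so no gain reduction is applied.
Make-up gain adds 11 dB: -33.5 + 11 = -22.5 dBV.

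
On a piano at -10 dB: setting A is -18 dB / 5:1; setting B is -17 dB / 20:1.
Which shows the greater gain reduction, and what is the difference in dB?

A: 8 dB over, compressed to 1.6 dB over, so 6.4 dB of GR.
B: 7 dB over, compressed to 0.35 dB over, so 6.65 dB of GR.
B applies 0.25 dB more gain reduction.

B, by 0.25 dB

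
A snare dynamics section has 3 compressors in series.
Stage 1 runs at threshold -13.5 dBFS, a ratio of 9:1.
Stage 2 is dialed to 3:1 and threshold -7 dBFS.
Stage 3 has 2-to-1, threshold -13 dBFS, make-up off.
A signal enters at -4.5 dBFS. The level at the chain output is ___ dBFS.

Stage 1: overshoot 9 dB → 9/9 = 1 dB → -12.5 dBFS.
Stage 2: -12.5 dBFS is at or below the -7 dBFS threshold — no compression; output -12.5 dBFS.
Stage 3: 0.5 dB above -13 dBFS, reduced 2:1 to 0.25 dB above → -12.75 dBFS.

-12.75 dBFS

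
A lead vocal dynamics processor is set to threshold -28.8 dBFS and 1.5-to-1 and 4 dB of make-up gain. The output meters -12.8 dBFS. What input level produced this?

-10.8 dBFS

Stripping the +4 dB make-up gives -16.8 dBFS at the gain stage.
Post-compression overshoot = -16.8 − (-28.8) = 12 dB.
Undo the ratio: input overshoot = 12 × 1.5 = 18 dB, giving input = -10.8 dBFS.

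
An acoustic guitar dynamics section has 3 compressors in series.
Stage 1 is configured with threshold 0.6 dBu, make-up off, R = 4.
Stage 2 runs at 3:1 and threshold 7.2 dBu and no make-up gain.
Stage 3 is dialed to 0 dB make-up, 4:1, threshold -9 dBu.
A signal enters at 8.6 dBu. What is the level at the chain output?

-6.1 dBu

Stage 1: 8 dB above 0.6 dBu, reduced 4:1 to 2 dB above → 2.6 dBu.
Stage 2: 2.6 dBu is at or below the 7.2 dBu threshold — no compression; output 2.6 dBu.
Stage 3: 2.6 dBu is 11.6 dB over -9 dBu; at 4:1 that becomes 2.9 dB over, giving -6.1 dBu.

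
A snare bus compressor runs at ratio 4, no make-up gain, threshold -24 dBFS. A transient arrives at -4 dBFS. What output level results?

-19 dBFS

The input is 20 dB above the -24 dBFS threshold.
The 20 dB excess becomes 5 dB after 4:1 reduction.
So the level is -24 + 5 = -19 dBFS.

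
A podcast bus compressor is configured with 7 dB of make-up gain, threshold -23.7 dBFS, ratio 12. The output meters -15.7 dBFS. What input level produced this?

Before make-up, the level was -15.7 − 7 = -22.7 dBFS.
Post-compression overshoot = -22.7 − (-23.7) = 1 dB.
Undo the ratio: input overshoot = 1 × 12 = 12 dB, giving input = -11.7 dBFS.

-11.7 dBFS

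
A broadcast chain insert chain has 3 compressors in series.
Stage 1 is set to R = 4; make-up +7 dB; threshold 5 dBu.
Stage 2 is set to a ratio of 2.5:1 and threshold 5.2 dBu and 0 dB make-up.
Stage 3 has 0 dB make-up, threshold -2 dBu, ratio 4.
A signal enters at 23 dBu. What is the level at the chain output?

Stage 1: overshoot 18 dB → 18/4 = 4.5 dB → 9.5 dBu; +7 dB make-up → 16.5 dBu.
Stage 2: 16.5 dBu is 11.3 dB over 5.2 dBu; at 2.5:1 that becomes 4.52 dB over, giving 9.72 dBu.
Stage 3: overshoot 11.72 dB → 11.72/4 = 2.93 dB → 0.93 dBu.

0.93 dBu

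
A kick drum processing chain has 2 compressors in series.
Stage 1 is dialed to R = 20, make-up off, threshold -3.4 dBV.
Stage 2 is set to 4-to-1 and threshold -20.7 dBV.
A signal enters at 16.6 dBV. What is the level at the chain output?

Stage 1: 16.6 dBV is 20 dB over -3.4 dBV; at 20:1 that becomes 1 dB over, giving -2.4 dBV.
Stage 2: -2.4 dBV is 18.3 dB over -20.7 dBV; at 4:1 that becomes 4.575 dB over, giving -16.125 dBV.

-16.125 dBV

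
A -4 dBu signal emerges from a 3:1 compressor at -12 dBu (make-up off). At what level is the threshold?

Input is 12 dB above T (since output overshoot × R = input overshoot: (-12 − T)·3 = -4 − T gives T = -16 dBu).
Check: -16 + (-4 − (-16))/3 = -16 + 4 = -12 dBu. ✓

-16 dBu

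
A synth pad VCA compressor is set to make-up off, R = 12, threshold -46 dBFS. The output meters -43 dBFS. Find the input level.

-10 dBFS

The compressed level sits -43 − (-46) = 3 dB over threshold.
Before 12:1 compression the overshoot was 3 × 12 = 36 dB, so input = -46 + 36 = -10 dBFS.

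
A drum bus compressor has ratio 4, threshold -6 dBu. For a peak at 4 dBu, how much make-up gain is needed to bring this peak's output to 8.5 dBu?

Overshoot 10 dB → 10/4 = 2.5 dB after compression, so the compressed level is -6 + 2.5 = -3.5 dBu.
Make-up = target − compressed = 8.5 − (-3.5) = 12 dB.

12 dB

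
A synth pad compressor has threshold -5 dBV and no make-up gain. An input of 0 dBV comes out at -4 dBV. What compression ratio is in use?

Input overshoot = 0 − (-5) = 5 dB; output overshoot = -4 − (-5) = 1 dB.
Ratio = 5 / 1 = 5.

5:1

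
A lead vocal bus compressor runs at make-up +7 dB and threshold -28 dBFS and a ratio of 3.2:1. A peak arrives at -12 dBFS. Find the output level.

-16 dBFS

The input is 16 dB above the -28 dBFS threshold.
3.2:1 compression reduces that to 16/3.2 = 5 dB over.
That puts the output at -23 dBFS; make-up adds 7 dB, giving -16 dBFS.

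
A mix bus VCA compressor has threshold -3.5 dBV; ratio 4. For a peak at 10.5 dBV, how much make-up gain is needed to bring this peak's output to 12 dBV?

Overshoot 14 dB → 14/4 = 3.5 dB after compression, so the compressed level is -3.5 + 3.5 = 0 dBV.
Make-up = target − compressed = 12 − 0 = 12 dB.

12 dB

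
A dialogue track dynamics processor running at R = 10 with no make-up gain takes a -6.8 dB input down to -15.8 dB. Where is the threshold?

Gain reduction = -6.8 − (-15.8) = 9 dB; output overshoot = GR / (R − 1) = 9 / 9 = 1 dB.
Threshold = output − output overshoot = -15.8 − 1 = -16.8 dB.

-16.8 dB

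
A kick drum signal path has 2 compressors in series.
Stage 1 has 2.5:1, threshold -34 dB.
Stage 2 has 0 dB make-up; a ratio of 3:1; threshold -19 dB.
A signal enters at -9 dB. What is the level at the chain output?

Stage 1: -9 dB is 25 dB over -34 dB; at 2.5:1 that becomes 10 dB over, giving -24 dB.
Stage 2: -24 dB is at or below the -19 dB threshold — no compression; output -24 dB.

-24 dB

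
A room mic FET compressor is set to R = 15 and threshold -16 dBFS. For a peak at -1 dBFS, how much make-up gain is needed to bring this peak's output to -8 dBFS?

7 dB

Overshoot 15 dB → 15/15 = 1 dB after compression, so the compressed level is -16 + 1 = -15 dBFS.
Make-up = target − compressed = -8 − (-15) = 7 dB.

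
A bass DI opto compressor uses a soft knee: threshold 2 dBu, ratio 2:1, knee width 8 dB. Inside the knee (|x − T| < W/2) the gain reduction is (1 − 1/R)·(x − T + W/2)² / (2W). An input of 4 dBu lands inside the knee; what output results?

x − T + W/2 = 4 − 2 + 4 = 6.
GR = (1 − 1/2) × 6² / 16 = 0.5 × 36 / 16 = 1.125 dB.
Output = 4 − 1.125 = 2.875 dBu.

2.875 dBu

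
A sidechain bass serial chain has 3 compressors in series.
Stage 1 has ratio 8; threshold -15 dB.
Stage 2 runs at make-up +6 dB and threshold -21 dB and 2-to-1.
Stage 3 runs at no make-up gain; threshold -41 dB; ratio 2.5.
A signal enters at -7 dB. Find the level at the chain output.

Stage 1: overshoot 8 dB → 8/8 = 1 dB → -14 dB.
Stage 2: 7 dB above -21 dB, reduced 2:1 to 3.5 dB above → -17.5 dB; +6 dB make-up → -11.5 dB.
Stage 3: 29.5 dB above -41 dB, reduced 2.5:1 to 11.8 dB above → -29.2 dB.

-29.2 dB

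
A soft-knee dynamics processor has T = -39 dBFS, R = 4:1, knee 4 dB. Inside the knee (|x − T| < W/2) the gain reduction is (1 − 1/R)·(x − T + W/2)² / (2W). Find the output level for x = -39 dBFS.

-39.375 dBFS

x − T + W/2 = -39 − (-39) + 2 = 2.
GR = (1 − 1/4) × 2² / 8 = 0.75 × 4 / 8 = 0.375 dB.
Output = -39 − 0.375 = -39.375 dBFS.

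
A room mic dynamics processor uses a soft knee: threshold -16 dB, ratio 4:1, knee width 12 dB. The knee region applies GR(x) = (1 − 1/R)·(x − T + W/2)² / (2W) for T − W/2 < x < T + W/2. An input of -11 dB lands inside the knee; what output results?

x − T + W/2 = -11 − (-16) + 6 = 11.
GR = (1 − 1/4) × 11² / 24 = 0.75 × 121 / 24 = 3.78125 dB.
Output = -11 − 3.78125 = -14.78125 dB.

-14.78125 dB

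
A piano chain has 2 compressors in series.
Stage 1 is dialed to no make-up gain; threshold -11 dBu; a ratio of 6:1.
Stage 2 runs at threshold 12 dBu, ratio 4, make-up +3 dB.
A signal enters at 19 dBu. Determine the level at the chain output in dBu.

Stage 1: 19 dBu is 30 dB over -11 dBu; at 6:1 that becomes 5 dB over, giving -6 dBu.
Stage 2: -6 dBu is at or below the 12 dBu threshold — no compression; make-up brings it to -3 dBu.

-3 dBu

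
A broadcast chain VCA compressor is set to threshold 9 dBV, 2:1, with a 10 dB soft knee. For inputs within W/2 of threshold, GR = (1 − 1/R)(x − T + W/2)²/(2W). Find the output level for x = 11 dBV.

x − T + W/2 = 11 − 9 + 5 = 7.
GR = (1 − 1/2) × 7² / 20 = 0.5 × 49 / 20 = 1.225 dB.
Output = 11 − 1.225 = 9.775 dBV.

9.775 dBV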